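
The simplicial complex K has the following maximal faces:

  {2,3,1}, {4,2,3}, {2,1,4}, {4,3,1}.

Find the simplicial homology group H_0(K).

Fix the vertex order 1 < 2 < 3 < 4 and write every simplex with vertices in increasing order. Then dim K = 2 and the simplices of K are:

  0-simplices (4): [1], [2], [3], [4]
  1-simplices (6): [1,2], [1,3], [1,4], [2,3], [2,4], [3,4]
  2-simplices (4): [1,2,3], [1,2,4], [1,3,4], [2,3,4]

giving chain groups C_0 ≅ Z^4, C_1 ≅ Z^6, C_2 ≅ Z^4.

∂_1: C_1 → C_0 sends each edge [p,q] (with p < q) to q − p.
This gives a 4×6 integer matrix of rank 3; reducing to Smith normal form yields diagonal entries (1,1,1).

The boundary map ∂_2: C_2 → C_1 maps a triangle to the signed sum of its edges. For instance
  ∂[1,3,4] = [3,4] − [1,4] + [1,3],
  ∂[1,2,3] = [2,3] − [1,3] + [1,2].
This gives a 6×4 integer matrix of rank 3; reducing to Smith normal form yields diagonal entries (1,1,1).

From H_k ≅ ker(∂_k) / im(∂_{k+1}) we obtain:

  H_0: rank C_0 − rank ∂_1 = 4 − 3 = 1, and the invariant factors of ∂_1 are all 1, so H_0 = Z.

H_0 ≅ Z.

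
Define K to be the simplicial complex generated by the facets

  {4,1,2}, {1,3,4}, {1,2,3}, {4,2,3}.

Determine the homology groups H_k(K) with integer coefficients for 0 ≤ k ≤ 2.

H_0 ≅ Z,  H_1 = 0,  H_2 ≅ Z.

Take the total order 1 < 2 < 3 < 4 on the vertex set. Then K (dimension 2) consists of the simplices:

  0-simplices (4): [1], [2], [3], [4]
  1-simplices (6): [1,2], [1,3], [1,4], [2,3], [2,4], [3,4]
  2-simplices (4): [1,2,3], [1,2,4], [1,3,4], [2,3,4]

giving chain groups C_0 ≅ Z^4, C_1 ≅ Z^6, C_2 ≅ Z^4.

The boundary map ∂_1: C_1 → C_0 is given by ∂[p,q] = [q] − [p]. For instance
  ∂[3,4] = [4] − [3].
The resulting 4×6 matrix has rank 3, and its Smith normal form has invariant factors (1,1,1).

Boundary ∂_2: C_2 → C_1 acts by ∂[p,q,r] = [q,r] − [p,r] + [p,q]. For instance
  ∂[1,2,3] = [2,3] − [1,3] + [1,2],
  ∂[1,2,4] = [2,4] − [1,4] + [1,2].
The resulting 6×4 matrix has rank 3, and its Smith normal form has invariant factors (1,1,1).

Computing H_k = (kernel of ∂_k) / (image of ∂_{k+1}):

  H_0: rank C_0 − rank ∂_1 = 4 − 3 = 1, and the invariant factors of ∂_1 are all 1, so H_0 = Z.
  H_1: rank ker ∂_1 − rank ∂_2 = (6 − 3) − 3 = 0, and the invariant factors of ∂_2 are all 1, so H_1 = 0.
  H_2: rank ker ∂_2 − rank ∂_3 = (4 − 3) − 0 = 1, and there is no ∂_3, so H_2 = Z.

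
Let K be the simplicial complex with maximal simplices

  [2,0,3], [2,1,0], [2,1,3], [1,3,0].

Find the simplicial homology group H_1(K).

Fix the vertex order 0 < 1 < 2 < 3 and write every simplex with vertices in increasing order. Then dim K = 2 and the simplices of K are:

  0-simplices (4): [0], [1], [2], [3]
  1-simplices (6): [0,1], [0,2], [0,3], [1,2], [1,3], [2,3]
  2-simplices (4): [0,1,2], [0,1,3], [0,2,3], [1,2,3]

giving chain groups C_0 ≅ Z^4, C_1 ≅ Z^6, C_2 ≅ Z^4.

Boundary ∂_1: C_1 → C_0 is given by ∂[p,q] = [q] − [p]. For instance
  ∂[1,3] = [3] − [1].
The 4×6 boundary matrix has rank 3 and Smith normal form diag(1,1,1).

The boundary map ∂_2: C_2 → C_1 sends each 2-simplex [p,q,r] to [q,r] − [p,r] + [p,q]. For instance
  ∂[0,1,2] = [1,2] − [0,2] + [0,1],
  ∂[1,2,3] = [2,3] − [1,3] + [1,2].
The resulting 6×4 matrix has rank 3, and its Smith normal form has invariant factors (1,1,1).

Reading off H_k = ker ∂_k / im ∂_{k+1}:

  H_1: rank ker ∂_1 − rank ∂_2 = (6 − 3) − 3 = 0, and the invariant factors of ∂_2 are all 1, so H_1 ≅ 0.

H_1 ≅ 0.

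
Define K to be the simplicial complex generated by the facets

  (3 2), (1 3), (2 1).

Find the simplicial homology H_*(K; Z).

Fix the vertex order 1 < 2 < 3 and write every simplex with vertices in increasing order. Then dim K = 1 and the simplices of K are:

  0-simplices (3): [1], [2], [3]
  1-simplices (3): [1,2], [1,3], [2,3]

Hence C_0 ≅ Z^3, C_1 ≅ Z^3.

The boundary map ∂_1: C_1 → C_0 maps an edge to its endpoints' difference, ∂[p,q] = q − p. For instance
  ∂[1,2] = [2] − [1].
This gives a 3×3 integer matrix of rank 2; reducing to Smith normal form yields diagonal entries (1,1).

Now H_k = ker ∂_k / im ∂_{k+1}, so:

  H_0: rank C_0 − rank ∂_1 = 3 − 2 = 1, and the invariant factors of ∂_1 are all 1, so H_0 = Z.
  H_1: rank ker ∂_1 − rank ∂_2 = (3 − 2) − 0 = 1, and there is no ∂_2, so H_1 = Z.

H_0 = Z,  H_1 = Z.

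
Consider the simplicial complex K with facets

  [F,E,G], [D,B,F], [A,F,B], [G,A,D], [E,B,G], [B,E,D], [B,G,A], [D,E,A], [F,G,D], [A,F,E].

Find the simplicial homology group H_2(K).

H_2 ≅ 0.

Take the total order A < B < D < E < F < G on the vertex set. Then K (dimension 2) consists of the simplices:

  0-simplices (6): A, B, D, E, F, G
  1-simplices (15): AB, AD, AE, AF, AG, BD, BE, BF, BG, DE, DF, DG, EF, EG, FG
  2-simplices (10): ABF, ABG, ADE, ADG, AEF, BDE, BDF, BEG, DFG, EFG

giving chain groups C_0 ≅ Z^6, C_1 ≅ Z^15, C_2 ≅ Z^10.

Boundary ∂_1: C_1 → C_0 is given by ∂[p,q] = [q] − [p]. For instance
  ∂EF = F − E.
This gives a 6×15 integer matrix of rank 5; reducing to Smith normal form yields diagonal entries (1,1,1,1,1).

Boundary ∂_2: C_2 → C_1 maps a triangle to the signed sum of its edges. For instance
  ∂ADG = DG − AG + AD,
  ∂ABG = BG − AG + AB.
As a 15×10 matrix over Z this has rank 10, with invariant factors (1,1,1,1,1,1,1,1,1,2).

From H_k ≅ ker(∂_k) / im(∂_{k+1}) we obtain:

  H_2: rank ker ∂_2 − rank ∂_3 = (10 − 10) − 0 = 0, and there is no ∂_3, so H_2 = 0.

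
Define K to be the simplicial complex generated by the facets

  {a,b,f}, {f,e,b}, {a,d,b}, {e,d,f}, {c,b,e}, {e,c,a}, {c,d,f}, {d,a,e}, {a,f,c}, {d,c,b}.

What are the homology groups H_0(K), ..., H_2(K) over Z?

Fix the vertex order a < b < c < d < e < f and write every simplex with vertices in increasing order. Then dim K = 2 and the simplices of K are:

  0-simplices (6): a, b, c, d, e, f
  1-simplices (15): ab, ac, ad, ae, af, bc, bd, be, bf, cd, ce, cf, de, df, ef
  2-simplices (10): abd, abf, ace, acf, ade, bcd, bce, bef, cdf, def

so the chain groups are C_0 ≅ Z^6, C_1 ≅ Z^15, C_2 ≅ Z^10.

Boundary ∂_1: C_1 → C_0 sends each edge [p,q] (with p < q) to q − p. For instance
  ∂df = f − d.
As a 6×15 matrix over Z this has rank 5, with invariant factors (1,1,1,1,1).

Boundary ∂_2: C_2 → C_1 maps a triangle to the signed sum of its edges. For instance
  ∂abf = bf − af + ab,
  ∂cdf = df − cf + cd.
The resulting 15×10 matrix has rank 10, and its Smith normal form has invariant factors (1,1,1,1,1,1,1,1,1,2).

Now H_k = ker ∂_k / im ∂_{k+1}, so:

  H_0: rank C_0 − rank ∂_1 = 6 − 5 = 1, and the invariant factors of ∂_1 are all 1, so H_0 ≅ Z.
  H_1: rank ker ∂_1 − rank ∂_2 = (15 − 5) − 10 = 0, and ∂_2 has invariant factor 2 > 1, so H_1 ≅ Z_2.
  H_2: rank ker ∂_2 − rank ∂_3 = (10 − 10) − 0 = 0, and there is no ∂_3, so H_2 ≅ 0.

As a check, the Euler characteristic is 6 − 15 + 10 = 1, which agrees with 1 − 0 + 0 = 1.

H_0 = Z,  H_1 = Z_2,  H_2 = 0.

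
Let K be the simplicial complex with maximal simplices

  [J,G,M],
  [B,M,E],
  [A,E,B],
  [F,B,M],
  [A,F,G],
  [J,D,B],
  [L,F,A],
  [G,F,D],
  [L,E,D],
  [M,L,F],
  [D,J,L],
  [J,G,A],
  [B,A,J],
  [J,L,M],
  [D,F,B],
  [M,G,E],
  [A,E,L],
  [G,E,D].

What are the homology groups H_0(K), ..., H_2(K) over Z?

We work with the vertex ordering A < B < D < E < F < G < J < L < M. The simplices of K, each written with vertices in increasing order, are:

  0-simplices (9): A, B, D, E, F, G, J, L, M
  1-simplices (27): AB, AE, AF, AG, AJ, AL, BD, BE, BF, BJ, BM, DE, DF, DG, DJ, DL, EG, EL, EM, FG, FL, FM, GJ, GM, JL, JM, LM
  2-simplices (18): ABE, ABJ, AEL, AFG, AFL, AGJ, BDF, BDJ, BEM, BFM, DEG, DEL, DFG, DJL, EGM, FLM, GJM, JLM

so the chain groups are C_0 ≅ Z^9, C_1 ≅ Z^27, C_2 ≅ Z^18.

The boundary map ∂_1: C_1 → C_0 sends each edge [p,q] (with p < q) to q − p. For instance
  ∂BD = D − B.
The resulting 9×27 matrix has rank 8, and its Smith normal form has invariant factors (1,1,1,1,1,1,1,1).

∂_2: C_2 → C_1 maps a triangle to the signed sum of its edges. For instance
  ∂DEG = EG − DG + DE,
  ∂FLM = LM − FM + FL.
The 27×18 boundary matrix has rank 17 and Smith normal form diag(1,1,1,1,1,1,1,1,1,1,1,1,1,1,1,1,1).

Reading off H_k = ker ∂_k / im ∂_{k+1}:

  H_0: rank C_0 − rank ∂_1 = 9 − 8 = 1, and the invariant factors of ∂_1 are all 1, so H_0 ≅ Z.
  H_1: rank ker ∂_1 − rank ∂_2 = (27 − 8) − 17 = 2, and the invariant factors of ∂_2 are all 1, so H_1 ≅ Z^2.
  H_2: rank ker ∂_2 − rank ∂_3 = (18 − 17) − 0 = 1, and there is no ∂_3, so H_2 ≅ Z.

H_0 = Z,  H_1 = Z^2,  H_2 = Z.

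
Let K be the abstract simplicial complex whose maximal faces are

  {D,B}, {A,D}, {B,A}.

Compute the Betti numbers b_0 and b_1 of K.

b_0 = 1, b_1 = 1.

Fix the vertex order A < B < D and write every simplex with vertices in increasing order. Then dim K = 1 and the simplices of K are:

  0-simplices (3): A, B, D
  1-simplices (3): AB, AD, BD

giving chain groups C_0 ≅ Z^3, C_1 ≅ Z^3.

Boundary ∂_1: C_1 → C_0 maps an edge to its endpoints' difference, ∂[p,q] = q − p. For instance
  ∂BD = D − B.
This gives a 3×3 integer matrix of rank 2; reducing to Smith normal form yields diagonal entries (1,1).

From H_k ≅ ker(∂_k) / im(∂_{k+1}) we obtain:

  H_0: rank C_0 − rank ∂_1 = 3 − 2 = 1, and the invariant factors of ∂_1 are all 1, so H_0 = Z.
  H_1: rank ker ∂_1 − rank ∂_2 = (3 − 2) − 0 = 1, and there is no ∂_2, so H_1 = Z.

(K is a triangulation of the circle S^1.)

Hence the Betti numbers are b_0 = 1, b_1 = 1.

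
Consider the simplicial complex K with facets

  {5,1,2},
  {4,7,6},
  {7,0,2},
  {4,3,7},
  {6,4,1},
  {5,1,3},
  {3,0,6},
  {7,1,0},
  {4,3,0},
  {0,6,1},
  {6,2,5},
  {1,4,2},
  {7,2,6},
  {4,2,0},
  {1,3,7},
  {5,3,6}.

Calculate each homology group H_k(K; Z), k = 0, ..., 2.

K has 8 vertices, 24 edges, 16 triangles.
rank ∂_0 = 0, rank ∂_1 = 7 ⇒ b_0 = 8 − 0 − 7 = 1; all invariant factors of ∂_1 are 1 so no torsion. So H_0 ≅ Z.
rank ∂_1 = 7, rank ∂_2 = 15 ⇒ b_1 = 24 − 7 − 15 = 2; all invariant factors of ∂_2 are 1 so no torsion. So H_1 ≅ Z^2.
rank ∂_2 = 15, rank ∂_3 = 0 ⇒ b_2 = 16 − 15 − 0 = 1. So H_2 ≅ Z.

H_0 ≅ Z,  H_1 ≅ Z^2,  H_2 ≅ Z.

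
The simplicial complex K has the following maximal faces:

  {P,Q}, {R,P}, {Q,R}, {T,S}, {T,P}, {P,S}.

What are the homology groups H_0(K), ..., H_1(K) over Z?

Fix the vertex order P < Q < R < S < T and write every simplex with vertices in increasing order. Then dim K = 1 and the simplices of K are:

  0-simplices (5): P, Q, R, S, T
  1-simplices (6): PQ, PR, PS, PT, QR, ST

Hence C_0 ≅ Z^5, C_1 ≅ Z^6.

Boundary ∂_1: C_1 → C_0 is given by ∂[p,q] = [q] − [p]. For instance
  ∂PS = S − P.
The resulting 5×6 matrix has rank 4, and its Smith normal form has invariant factors (1,1,1,1).

Now H_k = ker ∂_k / im ∂_{k+1}, so:

  H_0: rank C_0 − rank ∂_1 = 5 − 4 = 1, and the invariant factors of ∂_1 are all 1, so H_0 ≅ Z.
  H_1: rank ker ∂_1 − rank ∂_2 = (6 − 4) − 0 = 2, and there is no ∂_2, so H_1 ≅ Z^2.

H_0 = Z,  H_1 = Z^2.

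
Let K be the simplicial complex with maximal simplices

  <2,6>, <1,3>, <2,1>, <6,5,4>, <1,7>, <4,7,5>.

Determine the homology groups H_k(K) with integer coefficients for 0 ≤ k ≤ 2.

Take the total order 1 < 2 < 3 < 4 < 5 < 6 < 7 on the vertex set. Then K (dimension 2) consists of the simplices:

  0-simplices (7): [1], [2], [3], [4], [5], [6], [7]
  1-simplices (9): [1,2], [1,3], [1,7], [2,6], [4,5], [4,6], [4,7], [5,6], [5,7]
  2-simplices (2): [4,5,6], [4,5,7]

giving chain groups C_0 ≅ Z^7, C_1 ≅ Z^9, C_2 ≅ Z^2.

∂_1: C_1 → C_0 maps an edge to its endpoints' difference, ∂[p,q] = q − p. For instance
  ∂[1,7] = [7] − [1].
The 7×9 boundary matrix has rank 6 and Smith normal form diag(1,1,1,1,1,1).

∂_2: C_2 → C_1 acts by ∂[p,q,r] = [q,r] − [p,r] + [p,q]. For instance
  ∂[4,5,7] = [5,7] − [4,7] + [4,5],
  ∂[4,5,6] = [5,6] − [4,6] + [4,5].
The resulting 9×2 matrix has rank 2, and its Smith normal form has invariant factors (1,1).

Now H_k = ker ∂_k / im ∂_{k+1}, so:

  H_0: rank C_0 − rank ∂_1 = 7 − 6 = 1, and the invariant factors of ∂_1 are all 1, so H_0 ≅ Z.
  H_1: rank ker ∂_1 − rank ∂_2 = (9 − 6) − 2 = 1, and the invariant factors of ∂_2 are all 1, so H_1 ≅ Z.
  H_2: rank ker ∂_2 − rank ∂_3 = (2 − 2) − 0 = 0, and there is no ∂_3, so H_2 ≅ 0.

As a check, the Euler characteristic is 7 − 9 + 2 = 0, which agrees with 1 − 1 + 0 = 0.

H_0 = Z,  H_1 = Z,  H_2 = 0.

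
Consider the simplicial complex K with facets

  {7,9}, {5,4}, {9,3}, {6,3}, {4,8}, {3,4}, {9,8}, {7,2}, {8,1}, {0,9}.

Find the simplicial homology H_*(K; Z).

K has 10 vertices, 10 edges.
rank ∂_0 = 0, rank ∂_1 = 9 ⇒ b_0 = 10 − 0 − 9 = 1; all invariant factors of ∂_1 are 1 so no torsion. So H_0 ≅ Z.
rank ∂_1 = 9, rank ∂_2 = 0 ⇒ b_1 = 10 − 9 − 0 = 1. So H_1 ≅ Z.

H_0 ≅ Z,  H_1 ≅ Z.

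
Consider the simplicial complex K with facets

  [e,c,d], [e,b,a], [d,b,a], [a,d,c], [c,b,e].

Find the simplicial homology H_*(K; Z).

Take the total order a < b < c < d < e on the vertex set. Then K (dimension 2) consists of the simplices:

  0-simplices (5): a, b, c, d, e
  1-simplices (10): ab, ac, ad, ae, bc, bd, be, cd, ce, de
  2-simplices (5): abd, abe, acd, bce, cde

Hence C_0 ≅ Z^5, C_1 ≅ Z^10, C_2 ≅ Z^5.

∂_1: C_1 → C_0 sends each edge [p,q] (with p < q) to q − p.
As a 5×10 matrix over Z this has rank 4, with invariant factors (1,1,1,1).

The boundary map ∂_2: C_2 → C_1 sends each 2-simplex [p,q,r] to [q,r] − [p,r] + [p,q]. For instance
  ∂cde = de − ce + cd,
  ∂abd = bd − ad + ab.
This gives a 10×5 integer matrix of rank 5; reducing to Smith normal form yields diagonal entries (1,1,1,1,1).

Computing H_k = (kernel of ∂_k) / (image of ∂_{k+1}):

  H_0: rank C_0 − rank ∂_1 = 5 − 4 = 1, and the invariant factors of ∂_1 are all 1, so H_0 ≅ Z.
  H_1: rank ker ∂_1 − rank ∂_2 = (10 − 4) − 5 = 1, and the invariant factors of ∂_2 are all 1, so H_1 ≅ Z.
  H_2: rank ker ∂_2 − rank ∂_3 = (5 − 5) − 0 = 0, and there is no ∂_3, so H_2 ≅ 0.

As a check, the Euler characteristic is 5 − 10 + 5 = 0, which agrees with 1 − 1 + 0 = 0.

H_0 = Z,  H_1 = Z,  H_2 = 0.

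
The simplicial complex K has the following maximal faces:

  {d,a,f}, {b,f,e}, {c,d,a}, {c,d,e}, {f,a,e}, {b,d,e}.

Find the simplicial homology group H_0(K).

Take the total order a < b < c < d < e < f on the vertex set. Then K (dimension 2) consists of the simplices:

  0-simplices (6): a, b, c, d, e, f
  1-simplices (12): ac, ad, ae, af, bd, be, bf, cd, ce, de, df, ef
  2-simplices (6): acd, adf, aef, bde, bef, cde

so the chain groups are C_0 ≅ Z^6, C_1 ≅ Z^12, C_2 ≅ Z^6.

∂_1: C_1 → C_0 maps an edge to its endpoints' difference, ∂[p,q] = q − p. For instance
  ∂ad = d − a.
The resulting 6×12 matrix has rank 5, and its Smith normal form has invariant factors (1,1,1,1,1).

∂_2: C_2 → C_1 acts by ∂[p,q,r] = [q,r] − [p,r] + [p,q]. For instance
  ∂bde = de − be + bd,
  ∂adf = df − af + ad.
The resulting 12×6 matrix has rank 6, and its Smith normal form has invariant factors (1,1,1,1,1,1).

Now H_k = ker ∂_k / im ∂_{k+1}, so:

  H_0: rank C_0 − rank ∂_1 = 6 − 5 = 1, and the invariant factors of ∂_1 are all 1, so H_0 = Z.

H_0 ≅ Z.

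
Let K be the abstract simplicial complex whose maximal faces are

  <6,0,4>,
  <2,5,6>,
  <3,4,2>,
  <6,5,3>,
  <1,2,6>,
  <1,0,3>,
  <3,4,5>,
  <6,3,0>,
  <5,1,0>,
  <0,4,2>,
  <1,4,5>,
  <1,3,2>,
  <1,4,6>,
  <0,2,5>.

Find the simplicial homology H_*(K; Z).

H_0 = Z,  H_1 = Z^2,  H_2 = Z.

We work with the vertex ordering 0 < 1 < 2 < 3 < 4 < 5 < 6. The simplices of K, each written with vertices in increasing order, are:

  0-simplices (7): [0], [1], [2], [3], [4], [5], [6]
  1-simplices (21): [0,1], [0,2], [0,3], [0,4], [0,5], [0,6], [1,2], [1,3], [1,4], [1,5], [1,6], [2,3], [2,4], [2,5], [2,6], [3,4], [3,5], [3,6], [4,5], [4,6], [5,6]
  2-simplices (14): [0,1,3], [0,1,5], [0,2,4], [0,2,5], [0,3,6], [0,4,6], [1,2,3], [1,2,6], [1,4,5], [1,4,6], [2,3,4], [2,5,6], [3,4,5], [3,5,6]

so the chain groups are C_0 ≅ Z^7, C_1 ≅ Z^21, C_2 ≅ Z^14.

∂_1: C_1 → C_0 is given by ∂[p,q] = [q] − [p].
As a 7×21 matrix over Z this has rank 6, with invariant factors (1,1,1,1,1,1).

∂_2: C_2 → C_1 maps a triangle to the signed sum of its edges. For instance
  ∂[0,4,6] = [4,6] − [0,6] + [0,4],
  ∂[2,5,6] = [5,6] − [2,6] + [2,5].
This gives a 21×14 integer matrix of rank 13; reducing to Smith normal form yields diagonal entries (1,1,1,1,1,1,1,1,1,1,1,1,1).

Reading off H_k = ker ∂_k / im ∂_{k+1}:

  H_0: rank C_0 − rank ∂_1 = 7 − 6 = 1, and the invariant factors of ∂_1 are all 1, so H_0 ≅ Z.
  H_1: rank ker ∂_1 − rank ∂_2 = (21 − 6) − 13 = 2, and the invariant factors of ∂_2 are all 1, so H_1 ≅ Z^2.
  H_2: rank ker ∂_2 − rank ∂_3 = (14 − 13) − 0 = 1, and there is no ∂_3, so H_2 ≅ Z.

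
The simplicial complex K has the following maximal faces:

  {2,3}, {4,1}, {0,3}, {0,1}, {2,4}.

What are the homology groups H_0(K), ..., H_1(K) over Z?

H_0 = Z,  H_1 = Z.

We work with the vertex ordering 0 < 1 < 2 < 3 < 4. The simplices of K, each written with vertices in increasing order, are:

  0-simplices (5): [0], [1], [2], [3], [4]
  1-simplices (5): [0,1], [0,3], [1,4], [2,3], [2,4]

so the chain groups are C_0 ≅ Z^5, C_1 ≅ Z^5.

Boundary ∂_1: C_1 → C_0 is given by ∂[p,q] = [q] − [p].
The resulting 5×5 matrix has rank 4, and its Smith normal form has invariant factors (1,1,1,1).

Reading off H_k = ker ∂_k / im ∂_{k+1}:

  H_0: rank C_0 − rank ∂_1 = 5 − 4 = 1, and the invariant factors of ∂_1 are all 1, so H_0 = Z.
  H_1: rank ker ∂_1 − rank ∂_2 = (5 − 4) − 0 = 1, and there is no ∂_2, so H_1 = Z.

(K is a triangulation of the circle S^1.)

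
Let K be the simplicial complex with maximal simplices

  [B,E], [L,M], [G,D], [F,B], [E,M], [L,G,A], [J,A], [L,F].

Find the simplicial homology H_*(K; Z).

H_0 = Z,  H_1 = Z,  H_2 = 0.

Order the vertices as A < B < D < E < F < G < J < L < M. Listing each simplex with vertices in this order, K has dimension 2 with simplices:

  0-simplices (9): A, B, D, E, F, G, J, L, M
  1-simplices (10): AG, AJ, AL, BE, BF, DG, EM, FL, GL, LM
  2-simplices (1): AGL

so the chain groups are C_0 ≅ Z^9, C_1 ≅ Z^10, C_2 ≅ Z^1.

The boundary map ∂_1: C_1 → C_0 is given by ∂[p,q] = [q] − [p]. For instance
  ∂GL = L − G.
This gives a 9×10 integer matrix of rank 8; reducing to Smith normal form yields diagonal entries (1,1,1,1,1,1,1,1).

The boundary map ∂_2: C_2 → C_1 sends each 2-simplex [p,q,r] to [q,r] − [p,r] + [p,q]. For instance
  ∂AGL = GL − AL + AG.
As a 10×1 matrix over Z this has rank 1, with invariant factors (1).

From H_k ≅ ker(∂_k) / im(∂_{k+1}) we obtain:

  H_0: rank C_0 − rank ∂_1 = 9 − 8 = 1, and the invariant factors of ∂_1 are all 1, so H_0 = Z.
  H_1: rank ker ∂_1 − rank ∂_2 = (10 − 8) − 1 = 1, and the invariant factors of ∂_2 are all 1, so H_1 = Z.
  H_2: rank ker ∂_2 − rank ∂_3 = (1 − 1) − 0 = 0, and there is no ∂_3, so H_2 = 0.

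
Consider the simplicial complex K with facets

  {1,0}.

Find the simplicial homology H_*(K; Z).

H_0 ≅ Z,  H_1 = 0.

We work with the vertex ordering 0 < 1. The simplices of K, each written with vertices in increasing order, are:

  0-simplices (2): [0], [1]
  1-simplices (1): [0,1]

Hence C_0 ≅ Z^2, C_1 ≅ Z^1.

The boundary map ∂_1: C_1 → C_0 sends each edge [p,q] (with p < q) to q − p. For instance
  ∂[0,1] = [1] − [0].
The resulting 2×1 matrix has rank 1, and its Smith normal form has invariant factors (1).

Computing H_k = (kernel of ∂_k) / (image of ∂_{k+1}):

  H_0: rank C_0 − rank ∂_1 = 2 − 1 = 1, and the invariant factors of ∂_1 are all 1, so H_0 = Z.
  H_1: rank ker ∂_1 − rank ∂_2 = (1 − 1) − 0 = 0, and there is no ∂_2, so H_1 = 0.

As a check, the Euler characteristic is 2 − 1 = 1, which agrees with 1 − 0 = 1.
(K is a triangulation of the 1-simplex.)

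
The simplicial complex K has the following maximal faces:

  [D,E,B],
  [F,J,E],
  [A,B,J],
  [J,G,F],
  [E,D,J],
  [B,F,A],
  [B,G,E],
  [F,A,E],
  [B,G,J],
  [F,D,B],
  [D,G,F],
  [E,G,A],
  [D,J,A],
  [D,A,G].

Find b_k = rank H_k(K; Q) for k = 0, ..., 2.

Order the vertices as A < B < D < E < F < G < J. Listing each simplex with vertices in this order, K has dimension 2 with simplices:

  0-simplices (7): A, B, D, E, F, G, J
  1-simplices (21): AB, AD, AE, AF, AG, AJ, BD, BE, BF, BG, BJ, DE, DF, DG, DJ, EF, EG, EJ, FG, FJ, GJ
  2-simplices (14): ABF, ABJ, ADG, ADJ, AEF, AEG, BDE, BDF, BEG, BGJ, DEJ, DFG, EFJ, FGJ

Hence C_0 ≅ Z^7, C_1 ≅ Z^21, C_2 ≅ Z^14.

Boundary ∂_1: C_1 → C_0 sends each edge [p,q] (with p < q) to q − p.
As a 7×21 matrix over Z this has rank 6, with invariant factors (1,1,1,1,1,1).

The boundary map ∂_2: C_2 → C_1 acts by ∂[p,q,r] = [q,r] − [p,r] + [p,q]. For instance
  ∂BDF = DF − BF + BD,
  ∂BEG = EG − BG + BE.
The resulting 21×14 matrix has rank 13, and its Smith normal form has invariant factors (1,1,1,1,1,1,1,1,1,1,1,1,1).

From H_k ≅ ker(∂_k) / im(∂_{k+1}) we obtain:

  H_0: rank C_0 − rank ∂_1 = 7 − 6 = 1, and the invariant factors of ∂_1 are all 1, so H_0 = Z.
  H_1: rank ker ∂_1 − rank ∂_2 = (21 − 6) − 13 = 2, and the invariant factors of ∂_2 are all 1, so H_1 = Z^2.
  H_2: rank ker ∂_2 − rank ∂_3 = (14 − 13) − 0 = 1, and there is no ∂_3, so H_2 = Z.

Hence the Betti numbers are b_0 = 1, b_1 = 2, b_2 = 1.

b_0 = 1, b_1 = 2, b_2 = 1.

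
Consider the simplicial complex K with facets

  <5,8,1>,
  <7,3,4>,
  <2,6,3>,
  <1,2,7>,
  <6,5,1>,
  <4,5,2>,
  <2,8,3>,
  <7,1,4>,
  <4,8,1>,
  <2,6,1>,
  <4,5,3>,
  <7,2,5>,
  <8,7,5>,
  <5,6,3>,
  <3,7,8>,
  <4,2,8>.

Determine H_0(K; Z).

Order the vertices as 1 < 2 < 3 < 4 < 5 < 6 < 7 < 8. Listing each simplex with vertices in this order, K has dimension 2 with simplices:

  0-simplices (8): [1], [2], [3], [4], [5], [6], [7], [8]
  1-simplices (24): (24 of them)
  2-simplices (16): [1,2,6], [1,2,7], [1,4,7], [1,4,8], [1,5,6], [1,5,8], [2,3,6], [2,3,8], [2,4,5], [2,4,8], [2,5,7], [3,4,5], [3,4,7], [3,5,6], [3,7,8], [5,7,8]

so the chain groups are C_0 ≅ Z^8, C_1 ≅ Z^24, C_2 ≅ Z^16.

The boundary map ∂_1: C_1 → C_0 is given by ∂[p,q] = [q] − [p].
The 8×24 boundary matrix has rank 7 and Smith normal form diag(1,1,1,1,1,1,1).

∂_2: C_2 → C_1 acts by ∂[p,q,r] = [q,r] − [p,r] + [p,q]. For instance
  ∂[2,4,8] = [4,8] − [2,8] + [2,4],
  ∂[2,5,7] = [5,7] − [2,7] + [2,5].
The resulting 24×16 matrix has rank 15, and its Smith normal form has invariant factors (1,1,1,1,1,1,1,1,1,1,1,1,1,1,1).

From H_k ≅ ker(∂_k) / im(∂_{k+1}) we obtain:

  H_0: rank C_0 − rank ∂_1 = 8 − 7 = 1, and the invariant factors of ∂_1 are all 1, so H_0 = Z.

H_0 ≅ Z.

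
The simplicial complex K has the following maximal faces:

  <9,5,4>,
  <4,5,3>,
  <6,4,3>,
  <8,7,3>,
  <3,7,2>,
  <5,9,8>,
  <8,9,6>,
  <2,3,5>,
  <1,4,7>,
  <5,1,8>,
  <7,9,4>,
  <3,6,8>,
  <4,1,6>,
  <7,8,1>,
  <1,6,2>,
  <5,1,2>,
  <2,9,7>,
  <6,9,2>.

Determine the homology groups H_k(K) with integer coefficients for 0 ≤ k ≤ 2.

H_0 ≅ Z,  H_1 ≅ Z^2,  H_2 ≅ Z.

Fix the vertex order 1 < 2 < 3 < 4 < 5 < 6 < 7 < 8 < 9 and write every simplex with vertices in increasing order. Then dim K = 2 and the simplices of K are:

  0-simplices (9): [1], [2], [3], [4], [5], [6], [7], [8], [9]
  1-simplices (27): (27 of them)
  2-simplices (18): [1,2,5], [1,2,6], [1,4,6], [1,4,7], [1,5,8], [1,7,8], [2,3,5], [2,3,7], [2,6,9], [2,7,9], [3,4,5], [3,4,6], [3,6,8], [3,7,8], [4,5,9], [4,7,9], [5,8,9], [6,8,9]

giving chain groups C_0 ≅ Z^9, C_1 ≅ Z^27, C_2 ≅ Z^18.

The boundary map ∂_1: C_1 → C_0 maps an edge to its endpoints' difference, ∂[p,q] = q − p.
The 9×27 boundary matrix has rank 8 and Smith normal form diag(1,1,1,1,1,1,1,1).

∂_2: C_2 → C_1 sends each 2-simplex [p,q,r] to [q,r] − [p,r] + [p,q]. For instance
  ∂[3,6,8] = [6,8] − [3,8] + [3,6],
  ∂[1,4,6] = [4,6] − [1,6] + [1,4].
This gives a 27×18 integer matrix of rank 17; reducing to Smith normal form yields diagonal entries (1,1,1,1,1,1,1,1,1,1,1,1,1,1,1,1,1).

Now H_k = ker ∂_k / im ∂_{k+1}, so:

  H_0: rank C_0 − rank ∂_1 = 9 − 8 = 1, and the invariant factors of ∂_1 are all 1, so H_0 ≅ Z.
  H_1: rank ker ∂_1 − rank ∂_2 = (27 − 8) − 17 = 2, and the invariant factors of ∂_2 are all 1, so H_1 ≅ Z^2.
  H_2: rank ker ∂_2 − rank ∂_3 = (18 − 17) − 0 = 1, and there is no ∂_3, so H_2 ≅ Z.

As a check, the Euler characteristic is 9 − 27 + 18 = 0, which agrees with 1 − 2 + 1 = 0.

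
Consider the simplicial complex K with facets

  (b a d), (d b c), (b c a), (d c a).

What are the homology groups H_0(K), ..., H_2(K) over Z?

Fix the vertex order a < b < c < d and write every simplex with vertices in increasing order. Then dim K = 2 and the simplices of K are:

  0-simplices (4): a, b, c, d
  1-simplices (6): ab, ac, ad, bc, bd, cd
  2-simplices (4): abc, abd, acd, bcd

Hence C_0 ≅ Z^4, C_1 ≅ Z^6, C_2 ≅ Z^4.

Boundary ∂_1: C_1 → C_0 maps an edge to its endpoints' difference, ∂[p,q] = q − p. For instance
  ∂ad = d − a.
The resulting 4×6 matrix has rank 3, and its Smith normal form has invariant factors (1,1,1).

The boundary map ∂_2: C_2 → C_1 sends each 2-simplex [p,q,r] to [q,r] − [p,r] + [p,q]. For instance
  ∂abc = bc − ac + ab,
  ∂abd = bd − ad + ab.
The resulting 6×4 matrix has rank 3, and its Smith normal form has invariant factors (1,1,1).

Now H_k = ker ∂_k / im ∂_{k+1}, so:

  H_0: rank C_0 − rank ∂_1 = 4 − 3 = 1, and the invariant factors of ∂_1 are all 1, so H_0 ≅ Z.
  H_1: rank ker ∂_1 − rank ∂_2 = (6 − 3) − 3 = 0, and the invariant factors of ∂_2 are all 1, so H_1 ≅ 0.
  H_2: rank ker ∂_2 − rank ∂_3 = (4 − 3) − 0 = 1, and there is no ∂_3, so H_2 ≅ Z.

(K is a triangulation of the 2-sphere S^2.)

H_0 ≅ Z,  H_1 = 0,  H_2 ≅ Z.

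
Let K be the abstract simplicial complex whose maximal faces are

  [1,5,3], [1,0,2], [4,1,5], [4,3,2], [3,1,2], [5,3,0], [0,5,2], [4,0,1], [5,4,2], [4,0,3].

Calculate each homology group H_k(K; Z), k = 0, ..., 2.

H_0 ≅ Z,  H_1 ≅ Z/2,  H_2 = 0.

Fix the vertex order 0 < 1 < 2 < 3 < 4 < 5 and write every simplex with vertices in increasing order. Then dim K = 2 and the simplices of K are:

  0-simplices (6): [0], [1], [2], [3], [4], [5]
  1-simplices (15): [0,1], [0,2], [0,3], [0,4], [0,5], [1,2], [1,3], [1,4], [1,5], [2,3], [2,4], [2,5], [3,4], [3,5], [4,5]
  2-simplices (10): [0,1,2], [0,1,4], [0,2,5], [0,3,4], [0,3,5], [1,2,3], [1,3,5], [1,4,5], [2,3,4], [2,4,5]

Hence C_0 ≅ Z^6, C_1 ≅ Z^15, C_2 ≅ Z^10.

∂_1: C_1 → C_0 maps an edge to its endpoints' difference, ∂[p,q] = q − p. For instance
  ∂[1,5] = [5] − [1].
The resulting 6×15 matrix has rank 5, and its Smith normal form has invariant factors (1,1,1,1,1).

The boundary map ∂_2: C_2 → C_1 sends each 2-simplex [p,q,r] to [q,r] − [p,r] + [p,q]. For instance
  ∂[0,2,5] = [2,5] − [0,5] + [0,2],
  ∂[0,1,4] = [1,4] − [0,4] + [0,1].
The 15×10 boundary matrix has rank 10 and Smith normal form diag(1,1,1,1,1,1,1,1,1,2).

Computing H_k = (kernel of ∂_k) / (image of ∂_{k+1}):

  H_0: rank C_0 − rank ∂_1 = 6 − 5 = 1, and the invariant factors of ∂_1 are all 1, so H_0 = Z.
  H_1: rank ker ∂_1 − rank ∂_2 = (15 − 5) − 10 = 0, and ∂_2 has invariant factor 2 > 1, so H_1 = Z/2.
  H_2: rank ker ∂_2 − rank ∂_3 = (10 − 10) − 0 = 0, and there is no ∂_3, so H_2 = 0.

As a check, the Euler characteristic is 6 − 15 + 10 = 1, which agrees with 1 − 0 + 0 = 1.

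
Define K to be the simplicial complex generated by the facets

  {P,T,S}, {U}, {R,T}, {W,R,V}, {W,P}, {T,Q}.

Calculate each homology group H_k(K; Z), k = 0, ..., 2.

H_0 = Z^2,  H_1 = Z,  H_2 = 0.

Fix the vertex order P < Q < R < S < T < U < V < W and write every simplex with vertices in increasing order. Then dim K = 2 and the simplices of K are:

  0-simplices (8): P, Q, R, S, T, U, V, W
  1-simplices (9): PS, PT, PW, QT, RT, RV, RW, ST, VW
  2-simplices (2): PST, RVW

Hence C_0 ≅ Z^8, C_1 ≅ Z^9, C_2 ≅ Z^2.

∂_1: C_1 → C_0 maps an edge to its endpoints' difference, ∂[p,q] = q − p.
The resulting 8×9 matrix has rank 6, and its Smith normal form has invariant factors (1,1,1,1,1,1).

∂_2: C_2 → C_1 maps a triangle to the signed sum of its edges. For instance
  ∂PST = ST − PT + PS,
  ∂RVW = VW − RW + RV.
This gives a 9×2 integer matrix of rank 2; reducing to Smith normal form yields diagonal entries (1,1).

Computing H_k = (kernel of ∂_k) / (image of ∂_{k+1}):

  H_0: rank C_0 − rank ∂_1 = 8 − 6 = 2, and the invariant factors of ∂_1 are all 1, so H_0 ≅ Z^2.
  H_1: rank ker ∂_1 − rank ∂_2 = (9 − 6) − 2 = 1, and the invariant factors of ∂_2 are all 1, so H_1 ≅ Z.
  H_2: rank ker ∂_2 − rank ∂_3 = (2 − 2) − 0 = 0, and there is no ∂_3, so H_2 ≅ 0.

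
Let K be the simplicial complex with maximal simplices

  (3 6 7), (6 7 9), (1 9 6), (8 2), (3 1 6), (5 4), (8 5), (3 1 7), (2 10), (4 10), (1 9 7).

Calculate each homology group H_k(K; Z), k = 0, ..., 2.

We work with the vertex ordering 1 < 2 < 3 < 4 < 5 < 6 < 7 < 8 < 9 < 10. The simplices of K, each written with vertices in increasing order, are:

  0-simplices (10): [1], [2], [3], [4], [5], [6], [7], [8], [9], [10]
  1-simplices (14): [1,3], [1,6], [1,7], [1,9], [2,8], [2,10], [3,6], [3,7], [4,5], [4,10], [5,8], [6,7], [6,9], [7,9]
  2-simplices (6): [1,3,6], [1,3,7], [1,6,9], [1,7,9], [3,6,7], [6,7,9]

Hence C_0 ≅ Z^10, C_1 ≅ Z^14, C_2 ≅ Z^6.

∂_1: C_1 → C_0 sends each edge [p,q] (with p < q) to q − p. For instance
  ∂[4,10] = [10] − [4].
As a 10×14 matrix over Z this has rank 8, with invariant factors (1,1,1,1,1,1,1,1).

Boundary ∂_2: C_2 → C_1 acts by ∂[p,q,r] = [q,r] − [p,r] + [p,q]. For instance
  ∂[1,3,7] = [3,7] − [1,7] + [1,3],
  ∂[1,3,6] = [3,6] − [1,6] + [1,3].
The 14×6 boundary matrix has rank 5 and Smith normal form diag(1,1,1,1,1).

Now H_k = ker ∂_k / im ∂_{k+1}, so:

  H_0: rank C_0 − rank ∂_1 = 10 − 8 = 2, and the invariant factors of ∂_1 are all 1, so H_0 ≅ Z^2.
  H_1: rank ker ∂_1 − rank ∂_2 = (14 − 8) − 5 = 1, and the invariant factors of ∂_2 are all 1, so H_1 ≅ Z.
  H_2: rank ker ∂_2 − rank ∂_3 = (6 − 5) − 0 = 1, and there is no ∂_3, so H_2 ≅ Z.

As a check, the Euler characteristic is 10 − 14 + 6 = 2, which agrees with 2 − 1 + 1 = 2.

H_0 ≅ Z^2,  H_1 ≅ Z,  H_2 ≅ Z.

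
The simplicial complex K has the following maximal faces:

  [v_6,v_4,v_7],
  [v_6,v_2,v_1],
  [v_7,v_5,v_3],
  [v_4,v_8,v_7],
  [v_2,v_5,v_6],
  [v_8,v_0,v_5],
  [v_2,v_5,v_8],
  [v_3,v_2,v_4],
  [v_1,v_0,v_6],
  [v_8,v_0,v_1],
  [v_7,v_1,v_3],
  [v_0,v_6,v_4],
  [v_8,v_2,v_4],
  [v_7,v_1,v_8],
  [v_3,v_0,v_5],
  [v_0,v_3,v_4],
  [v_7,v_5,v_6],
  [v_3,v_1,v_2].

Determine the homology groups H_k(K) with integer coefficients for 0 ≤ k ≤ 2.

H_0 = Z,  H_1 = Z^2,  H_2 = Z.

K has 9 vertices, 27 edges, 18 triangles.
rank ∂_0 = 0, rank ∂_1 = 8 ⇒ b_0 = 9 − 0 − 8 = 1; all invariant factors of ∂_1 are 1 so no torsion. So H_0 = Z.
rank ∂_1 = 8, rank ∂_2 = 17 ⇒ b_1 = 27 − 8 − 17 = 2; all invariant factors of ∂_2 are 1 so no torsion. So H_1 = Z^2.
rank ∂_2 = 17, rank ∂_3 = 0 ⇒ b_2 = 18 − 17 − 0 = 1. So H_2 = Z.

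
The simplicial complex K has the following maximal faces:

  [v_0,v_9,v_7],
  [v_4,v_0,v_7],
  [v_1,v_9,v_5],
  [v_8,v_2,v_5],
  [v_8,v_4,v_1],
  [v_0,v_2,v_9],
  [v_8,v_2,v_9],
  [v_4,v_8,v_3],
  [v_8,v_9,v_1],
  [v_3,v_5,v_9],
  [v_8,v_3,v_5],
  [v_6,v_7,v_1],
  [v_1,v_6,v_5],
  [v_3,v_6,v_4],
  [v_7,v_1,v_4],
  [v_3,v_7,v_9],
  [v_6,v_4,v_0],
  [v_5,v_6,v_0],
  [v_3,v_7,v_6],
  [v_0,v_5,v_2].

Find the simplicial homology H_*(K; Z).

H_0 ≅ Z,  H_1 ≅ Z ⊕ Z_2,  H_2 = 0.

Take the total order v_0 < v_1 < v_2 < v_3 < v_4 < v_5 < v_6 < v_7 < v_8 < v_9 on the vertex set. Then K (dimension 2) consists of the simplices:

  0-simplices (10): [v_0], [v_1], [v_2], [v_3], [v_4], [v_5], [v_6], [v_7], [v_8], [v_9]
  1-simplices (30): (30 of them)
  2-simplices (20): (20 of them)

giving chain groups C_0 ≅ Z^10, C_1 ≅ Z^30, C_2 ≅ Z^20.

∂_1: C_1 → C_0 sends each edge [p,q] (with p < q) to q − p.
The 10×30 boundary matrix has rank 9 and Smith normal form diag(1,1,1,1,1,1,1,1,1).

∂_2: C_2 → C_1 maps a triangle to the signed sum of its edges. For instance
  ∂[v_1,v_4,v_7] = [v_4,v_7] − [v_1,v_7] + [v_1,v_4],
  ∂[v_3,v_6,v_7] = [v_6,v_7] − [v_3,v_7] + [v_3,v_6].
The 30×20 boundary matrix has rank 20 and Smith normal form diag(1,1,1,1,1,1,1,1,1,1,1,1,1,1,1,1,1,1,1,2).

From H_k ≅ ker(∂_k) / im(∂_{k+1}) we obtain:

  H_0: rank C_0 − rank ∂_1 = 10 − 9 = 1, and the invariant factors of ∂_1 are all 1, so H_0 = Z.
  H_1: rank ker ∂_1 − rank ∂_2 = (30 − 9) − 20 = 1, and ∂_2 has invariant factor 2 > 1, so H_1 = Z ⊕ Z_2.
  H_2: rank ker ∂_2 − rank ∂_3 = (20 − 20) − 0 = 0, and there is no ∂_3, so H_2 = 0.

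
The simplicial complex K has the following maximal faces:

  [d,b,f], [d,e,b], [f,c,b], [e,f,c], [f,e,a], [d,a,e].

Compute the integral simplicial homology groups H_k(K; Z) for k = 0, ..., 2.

H_0 ≅ Z,  H_1 ≅ Z,  H_2 = 0.

We work with the vertex ordering a < b < c < d < e < f. The simplices of K, each written with vertices in increasing order, are:

  0-simplices (6): a, b, c, d, e, f
  1-simplices (12): ad, ae, af, bc, bd, be, bf, ce, cf, de, df, ef
  2-simplices (6): ade, aef, bcf, bde, bdf, cef

giving chain groups C_0 ≅ Z^6, C_1 ≅ Z^12, C_2 ≅ Z^6.

Boundary ∂_1: C_1 → C_0 maps an edge to its endpoints' difference, ∂[p,q] = q − p. For instance
  ∂be = e − b.
The 6×12 boundary matrix has rank 5 and Smith normal form diag(1,1,1,1,1).

The boundary map ∂_2: C_2 → C_1 maps a triangle to the signed sum of its edges. For instance
  ∂aef = ef − af + ae,
  ∂bde = de − be + bd.
As a 12×6 matrix over Z this has rank 6, with invariant factors (1,1,1,1,1,1).

From H_k ≅ ker(∂_k) / im(∂_{k+1}) we obtain:

  H_0: rank C_0 − rank ∂_1 = 6 − 5 = 1, and the invariant factors of ∂_1 are all 1, so H_0 ≅ Z.
  H_1: rank ker ∂_1 − rank ∂_2 = (12 − 5) − 6 = 1, and the invariant factors of ∂_2 are all 1, so H_1 ≅ Z.
  H_2: rank ker ∂_2 − rank ∂_3 = (6 − 6) − 0 = 0, and there is no ∂_3, so H_2 ≅ 0.

As a check, the Euler characteristic is 6 − 12 + 6 = 0, which agrees with 1 − 1 + 0 = 0.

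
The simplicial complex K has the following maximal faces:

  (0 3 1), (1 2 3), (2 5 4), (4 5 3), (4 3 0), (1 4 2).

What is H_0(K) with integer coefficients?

K has 6 vertices, 12 edges, 6 triangles.
rank ∂_0 = 0, rank ∂_1 = 5 ⇒ b_0 = 6 − 0 − 5 = 1; all invariant factors of ∂_1 are 1 so no torsion. So H_0 = Z.

H_0 ≅ Z.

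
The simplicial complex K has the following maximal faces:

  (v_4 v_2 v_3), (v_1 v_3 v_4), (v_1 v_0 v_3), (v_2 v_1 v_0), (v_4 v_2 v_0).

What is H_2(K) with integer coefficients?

H_2 = 0.

Take the total order v_0 < v_1 < v_2 < v_3 < v_4 on the vertex set. Then K (dimension 2) consists of the simplices:

  0-simplices (5): [v_0], [v_1], [v_2], [v_3], [v_4]
  1-simplices (10): [v_0,v_1], [v_0,v_2], [v_0,v_3], [v_0,v_4], [v_1,v_2], [v_1,v_3], [v_1,v_4], [v_2,v_3], [v_2,v_4], [v_3,v_4]
  2-simplices (5): [v_0,v_1,v_2], [v_0,v_1,v_3], [v_0,v_2,v_4], [v_1,v_3,v_4], [v_2,v_3,v_4]

Hence C_0 ≅ Z^5, C_1 ≅ Z^10, C_2 ≅ Z^5.

∂_1: C_1 → C_0 maps an edge to its endpoints' difference, ∂[p,q] = q − p. For instance
  ∂[v_1,v_3] = [v_3] − [v_1].
The 5×10 boundary matrix has rank 4 and Smith normal form diag(1,1,1,1).

The boundary map ∂_2: C_2 → C_1 sends each 2-simplex [p,q,r] to [q,r] − [p,r] + [p,q]. For instance
  ∂[v_1,v_3,v_4] = [v_3,v_4] − [v_1,v_4] + [v_1,v_3],
  ∂[v_0,v_1,v_3] = [v_1,v_3] − [v_0,v_3] + [v_0,v_1].
The resulting 10×5 matrix has rank 5, and its Smith normal form has invariant factors (1,1,1,1,1).

Reading off H_k = ker ∂_k / im ∂_{k+1}:

  H_2: rank ker ∂_2 − rank ∂_3 = (5 − 5) − 0 = 0, and there is no ∂_3, so H_2 ≅ 0.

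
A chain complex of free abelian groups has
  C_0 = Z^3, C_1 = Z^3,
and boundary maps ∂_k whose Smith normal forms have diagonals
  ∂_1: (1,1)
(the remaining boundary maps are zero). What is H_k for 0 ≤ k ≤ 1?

H_0 = Z,  H_1 = Z.

H_0: b_0 = 3 − 0 − 2 = 1; torsion from ∂_1 factors > 1: none. So H_0 = Z.
H_1: b_1 = 3 − 2 − 0 = 1; torsion from ∂_2 factors > 1: none. So H_1 = Z.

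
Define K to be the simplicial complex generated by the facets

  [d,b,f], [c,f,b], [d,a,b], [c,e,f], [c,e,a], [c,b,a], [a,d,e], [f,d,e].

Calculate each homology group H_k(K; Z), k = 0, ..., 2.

H_0 ≅ Z,  H_1 = 0,  H_2 ≅ Z.

Fix the vertex order a < b < c < d < e < f and write every simplex with vertices in increasing order. Then dim K = 2 and the simplices of K are:

  0-simplices (6): a, b, c, d, e, f
  1-simplices (12): ab, ac, ad, ae, bc, bd, bf, ce, cf, de, df, ef
  2-simplices (8): abc, abd, ace, ade, bcf, bdf, cef, def

Hence C_0 ≅ Z^6, C_1 ≅ Z^12, C_2 ≅ Z^8.

∂_1: C_1 → C_0 is given by ∂[p,q] = [q] − [p].
This gives a 6×12 integer matrix of rank 5; reducing to Smith normal form yields diagonal entries (1,1,1,1,1).

∂_2: C_2 → C_1 maps a triangle to the signed sum of its edges. For instance
  ∂ace = ce − ae + ac,
  ∂abc = bc − ac + ab.
The 12×8 boundary matrix has rank 7 and Smith normal form diag(1,1,1,1,1,1,1).

Reading off H_k = ker ∂_k / im ∂_{k+1}:

  H_0: rank C_0 − rank ∂_1 = 6 − 5 = 1, and the invariant factors of ∂_1 are all 1, so H_0 = Z.
  H_1: rank ker ∂_1 − rank ∂_2 = (12 − 5) − 7 = 0, and the invariant factors of ∂_2 are all 1, so H_1 = 0.
  H_2: rank ker ∂_2 − rank ∂_3 = (8 − 7) − 0 = 1, and there is no ∂_3, so H_2 = Z.

As a check, the Euler characteristic is 6 − 12 + 8 = 2, which agrees with 1 − 0 + 1 = 2.
(K is a triangulation of the 2-sphere S^2.)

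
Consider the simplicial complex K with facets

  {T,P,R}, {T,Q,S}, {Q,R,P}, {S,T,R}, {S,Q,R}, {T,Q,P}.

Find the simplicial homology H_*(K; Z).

H_0 = Z,  H_1 = 0,  H_2 = Z.

Fix the vertex order P < Q < R < S < T and write every simplex with vertices in increasing order. Then dim K = 2 and the simplices of K are:

  0-simplices (5): P, Q, R, S, T
  1-simplices (9): PQ, PR, PT, QR, QS, QT, RS, RT, ST
  2-simplices (6): PQR, PQT, PRT, QRS, QST, RST

so the chain groups are C_0 ≅ Z^5, C_1 ≅ Z^9, C_2 ≅ Z^6.

∂_1: C_1 → C_0 sends each edge [p,q] (with p < q) to q − p. For instance
  ∂PR = R − P.
As a 5×9 matrix over Z this has rank 4, with invariant factors (1,1,1,1).

The boundary map ∂_2: C_2 → C_1 sends each 2-simplex [p,q,r] to [q,r] − [p,r] + [p,q]. For instance
  ∂RST = ST − RT + RS,
  ∂QRS = RS − QS + QR.
This gives a 9×6 integer matrix of rank 5; reducing to Smith normal form yields diagonal entries (1,1,1,1,1).

Reading off H_k = ker ∂_k / im ∂_{k+1}:

  H_0: rank C_0 − rank ∂_1 = 5 − 4 = 1, and the invariant factors of ∂_1 are all 1, so H_0 ≅ Z.
  H_1: rank ker ∂_1 − rank ∂_2 = (9 − 4) − 5 = 0, and the invariant factors of ∂_2 are all 1, so H_1 ≅ 0.
  H_2: rank ker ∂_2 − rank ∂_3 = (6 − 5) − 0 = 1, and there is no ∂_3, so H_2 ≅ Z.

As a check, the Euler characteristic is 5 − 9 + 6 = 2, which agrees with 1 − 0 + 1 = 2.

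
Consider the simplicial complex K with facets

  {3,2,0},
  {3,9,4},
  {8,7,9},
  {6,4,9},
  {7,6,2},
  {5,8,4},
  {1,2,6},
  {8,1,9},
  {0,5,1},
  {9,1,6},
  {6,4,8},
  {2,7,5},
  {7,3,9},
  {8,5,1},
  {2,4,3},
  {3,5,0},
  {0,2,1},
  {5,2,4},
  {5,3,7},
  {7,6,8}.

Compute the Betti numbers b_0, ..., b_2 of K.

b_0 = 1, b_1 = 1, b_2 = 0.

Fix the vertex order 0 < 1 < 2 < 3 < 4 < 5 < 6 < 7 < 8 < 9 and write every simplex with vertices in increasing order. Then dim K = 2 and the simplices of K are:

  0-simplices (10): [0], [1], [2], [3], [4], [5], [6], [7], [8], [9]
  1-simplices (30): (30 of them)
  2-simplices (20): (20 of them)

so the chain groups are C_0 ≅ Z^10, C_1 ≅ Z^30, C_2 ≅ Z^20.

∂_1: C_1 → C_0 sends each edge [p,q] (with p < q) to q − p.
As a 10×30 matrix over Z this has rank 9, with invariant factors (1,1,1,1,1,1,1,1,1).

∂_2: C_2 → C_1 acts by ∂[p,q,r] = [q,r] − [p,r] + [p,q]. For instance
  ∂[4,5,8] = [5,8] − [4,8] + [4,5],
  ∂[0,2,3] = [2,3] − [0,3] + [0,2].
This gives a 30×20 integer matrix of rank 20; reducing to Smith normal form yields diagonal entries (1,1,1,1,1,1,1,1,1,1,1,1,1,1,1,1,1,1,1,2).

Computing H_k = (kernel of ∂_k) / (image of ∂_{k+1}):

  H_0: rank C_0 − rank ∂_1 = 10 − 9 = 1, and the invariant factors of ∂_1 are all 1, so H_0 = Z.
  H_1: rank ker ∂_1 − rank ∂_2 = (30 − 9) − 20 = 1, and ∂_2 has invariant factor 2 > 1, so H_1 = Z ⊕ Z/2.
  H_2: rank ker ∂_2 − rank ∂_3 = (20 − 20) − 0 = 0, and there is no ∂_3, so H_2 = 0.

As a check, the Euler characteristic is 10 − 30 + 20 = 0, which agrees with 1 − 1 + 0 = 0.
(K is a triangulation of the Klein bottle.)

Hence the Betti numbers are b_0 = 1, b_1 = 1, b_2 = 0.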